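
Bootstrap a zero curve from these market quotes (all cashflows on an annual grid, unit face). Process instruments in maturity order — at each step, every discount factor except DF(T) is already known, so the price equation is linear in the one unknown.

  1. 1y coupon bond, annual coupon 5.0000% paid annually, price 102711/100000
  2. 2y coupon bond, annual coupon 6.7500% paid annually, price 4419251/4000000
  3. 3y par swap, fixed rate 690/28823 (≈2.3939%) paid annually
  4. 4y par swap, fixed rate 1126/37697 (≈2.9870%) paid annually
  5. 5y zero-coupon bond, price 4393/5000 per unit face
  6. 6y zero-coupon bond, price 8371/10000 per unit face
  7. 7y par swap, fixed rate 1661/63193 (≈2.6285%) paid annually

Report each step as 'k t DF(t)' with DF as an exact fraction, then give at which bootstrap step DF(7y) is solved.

1 1 4891/5000
2 2 9731/10000
3 3 931/1000
4 4 4437/5000
5 5 4393/5000
6 6 8371/10000
7 7 8339/10000
DF(7y) is solved at step 7

step 1 [1y] bond c/1=1/20: DF=(102711/100000 − 1/20·(0))/(1+1/20) = 4891/5000 ≈ 0.978200
step 2 [2y] bond c/1=27/400: DF=(4419251/4000000 − 27/400·(0.978200))/(1+27/400) = 9731/10000 ≈ 0.973100
step 3 [3y] swap r/1=690/28823: DF=(1 − 690/28823·(0.978200+0.973100))/(1+690/28823) = 931/1000 ≈ 0.931000
step 4 [4y] swap r/1=1126/37697: DF=(1 − 1126/37697·(0.978200+0.973100+0.931000))/(1+1126/37697) = 4437/5000 ≈ 0.887400
step 5 [5y] zero: DF = P = 4393/5000 ≈ 0.878600
step 6 [6y] zero: DF = P = 8371/10000 ≈ 0.837100
step 7 [7y] swap r/1=1661/63193: DF=(1 − 1661/63193·(0.978200+0.973100+0.931000+0.887400+0.878600+0.837100))/(1+1661/63193) = 8339/10000 ≈ 0.833900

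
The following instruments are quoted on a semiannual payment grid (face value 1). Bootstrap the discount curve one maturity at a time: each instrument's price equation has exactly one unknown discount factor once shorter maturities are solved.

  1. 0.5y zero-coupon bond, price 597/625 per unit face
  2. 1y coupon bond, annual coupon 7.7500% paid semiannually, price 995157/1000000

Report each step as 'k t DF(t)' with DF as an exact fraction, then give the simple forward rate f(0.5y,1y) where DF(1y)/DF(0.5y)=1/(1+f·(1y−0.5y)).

1 1/2 597/625
2 1 1153/1250
f(0.5y,1y) = ((597/625)/(1153/1250) − 1)/(1/2) = 82/1153 ≈ 7.1119%

step 1 [0.5y] zero: DF = P = 597/625 ≈ 0.955200
step 2 [1y] bond c/2=31/800: DF=(995157/1000000 − 31/800·(0.955200))/(1+31/800) = 1153/1250 ≈ 0.922400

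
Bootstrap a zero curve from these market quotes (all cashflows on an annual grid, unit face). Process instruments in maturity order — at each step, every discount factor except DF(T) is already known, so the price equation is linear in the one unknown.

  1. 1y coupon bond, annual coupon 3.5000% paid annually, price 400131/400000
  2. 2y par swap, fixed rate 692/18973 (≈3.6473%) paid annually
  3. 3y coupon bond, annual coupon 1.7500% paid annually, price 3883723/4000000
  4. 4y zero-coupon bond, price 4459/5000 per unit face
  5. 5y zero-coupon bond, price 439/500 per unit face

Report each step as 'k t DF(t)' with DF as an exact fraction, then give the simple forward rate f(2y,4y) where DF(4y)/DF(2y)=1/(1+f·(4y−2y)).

1 1 1933/2000
2 2 2327/2500
3 3 576/625
4 4 4459/5000
5 5 439/500
f(2y,4y) = ((2327/2500)/(4459/5000) − 1)/(2) = 15/686 ≈ 2.1866%

step 1 [1y] bond c/1=7/200: DF=(400131/400000 − 7/200·(0))/(1+7/200) = 1933/2000 ≈ 0.966500
step 2 [2y] swap r/1=692/18973: DF=(1 − 692/18973·(0.966500))/(1+692/18973) = 2327/2500 ≈ 0.930800
step 3 [3y] bond c/1=7/400: DF=(3883723/4000000 − 7/400·(0.966500+0.930800))/(1+7/400) = 576/625 ≈ 0.921600
step 4 [4y] zero: DF = P = 4459/5000 ≈ 0.891800
step 5 [5y] zero: DF = P = 439/500 ≈ 0.878000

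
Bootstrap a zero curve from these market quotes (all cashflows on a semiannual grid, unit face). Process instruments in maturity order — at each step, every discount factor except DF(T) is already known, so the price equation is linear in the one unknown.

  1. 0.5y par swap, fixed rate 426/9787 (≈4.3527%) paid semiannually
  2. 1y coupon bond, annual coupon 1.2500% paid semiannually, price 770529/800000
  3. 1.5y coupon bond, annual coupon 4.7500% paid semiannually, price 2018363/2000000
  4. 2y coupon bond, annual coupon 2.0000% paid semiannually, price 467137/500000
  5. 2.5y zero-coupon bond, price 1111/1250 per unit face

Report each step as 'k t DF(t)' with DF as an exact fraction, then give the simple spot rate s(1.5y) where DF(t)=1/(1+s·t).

step 1 [0.5y] swap r/2=213/9787: DF=(1 − 213/9787·(0))/(1+213/9787) = 9787/10000 ≈ 0.978700
step 2 [1y] bond c/2=1/160: DF=(770529/800000 − 1/160·(0.978700))/(1+1/160) = 9511/10000 ≈ 0.951100
step 3 [1.5y] bond c/2=19/800: DF=(2018363/2000000 − 19/800·(0.978700+0.951100))/(1+19/800) = 941/1000 ≈ 0.941000
step 4 [2y] bond c/2=1/100: DF=(467137/500000 − 1/100·(0.978700+0.951100+0.941000))/(1+1/100) = 4483/5000 ≈ 0.896600
step 5 [2.5y] zero: DF = P = 1111/1250 ≈ 0.888800

1 1/2 9787/10000
2 1 9511/10000
3 3/2 941/1000
4 2 4483/5000
5 5/2 1111/1250
s(1.5y) = (1/(941/1000) − 1)/(3/2) = 118/2823 ≈ 4.1800%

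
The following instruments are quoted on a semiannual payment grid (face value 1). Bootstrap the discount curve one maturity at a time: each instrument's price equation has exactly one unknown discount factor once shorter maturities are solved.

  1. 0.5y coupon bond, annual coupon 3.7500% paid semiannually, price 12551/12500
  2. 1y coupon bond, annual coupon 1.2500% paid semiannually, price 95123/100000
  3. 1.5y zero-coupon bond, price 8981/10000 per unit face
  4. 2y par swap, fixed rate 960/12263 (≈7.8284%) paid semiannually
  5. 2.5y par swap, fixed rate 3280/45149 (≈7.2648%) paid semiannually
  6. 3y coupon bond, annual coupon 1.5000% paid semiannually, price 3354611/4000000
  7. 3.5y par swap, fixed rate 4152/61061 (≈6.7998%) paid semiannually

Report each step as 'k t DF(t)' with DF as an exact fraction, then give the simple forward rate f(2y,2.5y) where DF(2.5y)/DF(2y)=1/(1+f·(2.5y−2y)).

1 1/2 616/625
2 1 587/625
3 3/2 8981/10000
4 2 107/125
5 5/2 209/250
6 3 1997/2500
7 7/2 1981/2500
f(2y,2.5y) = ((107/125)/(209/250) − 1)/(1/2) = 10/209 ≈ 4.7847%

step 1 [0.5y] bond c/2=3/160: DF=(12551/12500 − 3/160·(0))/(1+3/160) = 616/625 ≈ 0.985600
step 2 [1y] bond c/2=1/160: DF=(95123/100000 − 1/160·(0.985600))/(1+1/160) = 587/625 ≈ 0.939200
step 3 [1.5y] zero: DF = P = 8981/10000 ≈ 0.898100
step 4 [2y] swap r/2=480/12263: DF=(1 − 480/12263·(0.985600+0.939200+0.898100))/(1+480/12263) = 107/125 ≈ 0.856000
step 5 [2.5y] swap r/2=1640/45149: DF=(1 − 1640/45149·(0.985600+0.939200+0.898100+0.856000))/(1+1640/45149) = 209/250 ≈ 0.836000
step 6 [3y] bond c/2=3/400: DF=(3354611/4000000 − 3/400·(0.985600+0.939200+0.898100+0.856000+0.836000))/(1+3/400) = 1997/2500 ≈ 0.798800
step 7 [3.5y] swap r/2=2076/61061: DF=(1 − 2076/61061·(0.985600+0.939200+0.898100+0.856000+0.836000+0.798800))/(1+2076/61061) = 1981/2500 ≈ 0.792400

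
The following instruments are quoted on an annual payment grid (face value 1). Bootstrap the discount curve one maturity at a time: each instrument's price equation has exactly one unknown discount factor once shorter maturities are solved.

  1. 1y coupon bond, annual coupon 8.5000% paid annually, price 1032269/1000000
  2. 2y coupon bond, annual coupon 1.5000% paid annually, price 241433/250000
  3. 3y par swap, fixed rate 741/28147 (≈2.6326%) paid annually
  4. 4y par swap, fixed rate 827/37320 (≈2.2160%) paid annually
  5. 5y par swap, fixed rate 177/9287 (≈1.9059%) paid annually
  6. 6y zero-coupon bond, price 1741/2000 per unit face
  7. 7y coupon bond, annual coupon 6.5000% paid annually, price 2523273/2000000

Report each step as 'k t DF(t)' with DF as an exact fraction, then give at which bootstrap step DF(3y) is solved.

step 1 [1y] bond c/1=17/200: DF=(1032269/1000000 − 17/200·(0))/(1+17/200) = 4757/5000 ≈ 0.951400
step 2 [2y] bond c/1=3/200: DF=(241433/250000 − 3/200·(0.951400))/(1+3/200) = 4687/5000 ≈ 0.937400
step 3 [3y] swap r/1=741/28147: DF=(1 − 741/28147·(0.951400+0.937400))/(1+741/28147) = 9259/10000 ≈ 0.925900
step 4 [4y] swap r/1=827/37320: DF=(1 − 827/37320·(0.951400+0.937400+0.925900))/(1+827/37320) = 9173/10000 ≈ 0.917300
step 5 [5y] swap r/1=177/9287: DF=(1 − 177/9287·(0.951400+0.937400+0.925900+0.917300))/(1+177/9287) = 1823/2000 ≈ 0.911500
step 6 [6y] zero: DF = P = 1741/2000 ≈ 0.870500
step 7 [7y] bond c/1=13/200: DF=(2523273/2000000 − 13/200·(0.951400+0.937400+0.925900+0.917300+0.911500+0.870500))/(1+13/200) = 8481/10000 ≈ 0.848100

1 1 4757/5000
2 2 4687/5000
3 3 9259/10000
4 4 9173/10000
5 5 1823/2000
6 6 1741/2000
7 7 8481/10000
DF(3y) is solved at step 3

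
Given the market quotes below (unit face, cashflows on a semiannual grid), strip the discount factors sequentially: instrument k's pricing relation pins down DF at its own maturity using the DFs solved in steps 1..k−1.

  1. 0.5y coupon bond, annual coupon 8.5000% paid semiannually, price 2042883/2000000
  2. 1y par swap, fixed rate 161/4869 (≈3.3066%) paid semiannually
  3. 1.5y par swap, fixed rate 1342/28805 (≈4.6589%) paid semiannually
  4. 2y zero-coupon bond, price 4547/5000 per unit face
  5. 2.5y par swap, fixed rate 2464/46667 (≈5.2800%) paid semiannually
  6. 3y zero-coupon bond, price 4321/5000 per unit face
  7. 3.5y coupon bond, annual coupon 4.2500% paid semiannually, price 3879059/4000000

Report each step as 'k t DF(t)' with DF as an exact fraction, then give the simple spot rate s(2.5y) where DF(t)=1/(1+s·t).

step 1 [0.5y] bond c/2=17/400: DF=(2042883/2000000 − 17/400·(0))/(1+17/400) = 4899/5000 ≈ 0.979800
step 2 [1y] swap r/2=161/9738: DF=(1 − 161/9738·(0.979800))/(1+161/9738) = 4839/5000 ≈ 0.967800
step 3 [1.5y] swap r/2=671/28805: DF=(1 − 671/28805·(0.979800+0.967800))/(1+671/28805) = 9329/10000 ≈ 0.932900
step 4 [2y] zero: DF = P = 4547/5000 ≈ 0.909400
step 5 [2.5y] swap r/2=1232/46667: DF=(1 − 1232/46667·(0.979800+0.967800+0.932900+0.909400))/(1+1232/46667) = 548/625 ≈ 0.876800
step 6 [3y] zero: DF = P = 4321/5000 ≈ 0.864200
step 7 [3.5y] bond c/2=17/800: DF=(3879059/4000000 − 17/800·(0.979800+0.967800+0.932900+0.909400+0.876800+0.864200))/(1+17/800) = 1669/2000 ≈ 0.834500

1 1/2 4899/5000
2 1 4839/5000
3 3/2 9329/10000
4 2 4547/5000
5 5/2 548/625
6 3 4321/5000
7 7/2 1669/2000
s(2.5y) = (1/(548/625) − 1)/(5/2) = 77/1370 ≈ 5.6204%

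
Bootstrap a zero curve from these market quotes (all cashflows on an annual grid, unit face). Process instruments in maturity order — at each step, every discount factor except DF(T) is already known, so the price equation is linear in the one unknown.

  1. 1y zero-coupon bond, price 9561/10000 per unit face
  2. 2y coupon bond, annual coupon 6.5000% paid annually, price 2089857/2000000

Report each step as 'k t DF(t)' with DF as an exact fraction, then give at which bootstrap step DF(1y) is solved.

1 1 9561/10000
2 2 2307/2500
DF(1y) is solved at step 1

step 1 [1y] zero: DF = P = 9561/10000 ≈ 0.956100
step 2 [2y] bond c/1=13/200: DF=(2089857/2000000 − 13/200·(0.956100))/(1+13/200) = 2307/2500 ≈ 0.922800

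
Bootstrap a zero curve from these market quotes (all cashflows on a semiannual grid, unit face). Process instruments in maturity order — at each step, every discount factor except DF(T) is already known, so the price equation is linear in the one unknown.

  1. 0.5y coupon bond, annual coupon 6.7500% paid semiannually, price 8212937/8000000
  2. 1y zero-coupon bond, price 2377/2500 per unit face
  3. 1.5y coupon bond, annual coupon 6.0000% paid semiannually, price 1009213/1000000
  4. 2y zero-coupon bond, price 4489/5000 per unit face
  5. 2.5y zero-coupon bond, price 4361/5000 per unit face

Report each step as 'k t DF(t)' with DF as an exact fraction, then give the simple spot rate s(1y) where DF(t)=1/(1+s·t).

step 1 [0.5y] bond c/2=27/800: DF=(8212937/8000000 − 27/800·(0))/(1+27/800) = 9931/10000 ≈ 0.993100
step 2 [1y] zero: DF = P = 2377/2500 ≈ 0.950800
step 3 [1.5y] bond c/2=3/100: DF=(1009213/1000000 − 3/100·(0.993100+0.950800))/(1+3/100) = 577/625 ≈ 0.923200
step 4 [2y] zero: DF = P = 4489/5000 ≈ 0.897800
step 5 [2.5y] zero: DF = P = 4361/5000 ≈ 0.872200

1 1/2 9931/10000
2 1 2377/2500
3 3/2 577/625
4 2 4489/5000
5 5/2 4361/5000
s(1y) = (1/(2377/2500) − 1)/(1) = 123/2377 ≈ 5.1746%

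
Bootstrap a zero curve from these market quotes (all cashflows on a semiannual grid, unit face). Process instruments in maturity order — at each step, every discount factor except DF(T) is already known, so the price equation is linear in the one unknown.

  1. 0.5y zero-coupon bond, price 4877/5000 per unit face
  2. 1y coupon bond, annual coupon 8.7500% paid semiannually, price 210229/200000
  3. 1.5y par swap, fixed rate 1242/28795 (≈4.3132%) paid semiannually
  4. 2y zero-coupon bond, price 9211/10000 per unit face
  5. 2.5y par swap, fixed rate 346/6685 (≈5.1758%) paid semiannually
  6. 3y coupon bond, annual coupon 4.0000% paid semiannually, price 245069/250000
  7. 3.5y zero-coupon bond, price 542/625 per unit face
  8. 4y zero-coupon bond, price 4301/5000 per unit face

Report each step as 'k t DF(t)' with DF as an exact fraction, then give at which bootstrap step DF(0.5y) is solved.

step 1 [0.5y] zero: DF = P = 4877/5000 ≈ 0.975400
step 2 [1y] bond c/2=7/160: DF=(210229/200000 − 7/160·(0.975400))/(1+7/160) = 4831/5000 ≈ 0.966200
step 3 [1.5y] swap r/2=621/28795: DF=(1 − 621/28795·(0.975400+0.966200))/(1+621/28795) = 9379/10000 ≈ 0.937900
step 4 [2y] zero: DF = P = 9211/10000 ≈ 0.921100
step 5 [2.5y] swap r/2=173/6685: DF=(1 − 173/6685·(0.975400+0.966200+0.937900+0.921100))/(1+173/6685) = 8789/10000 ≈ 0.878900
step 6 [3y] bond c/2=1/50: DF=(245069/250000 − 1/50·(0.975400+0.966200+0.937900+0.921100+0.878900))/(1+1/50) = 8693/10000 ≈ 0.869300
step 7 [3.5y] zero: DF = P = 542/625 ≈ 0.867200
step 8 [4y] zero: DF = P = 4301/5000 ≈ 0.860200

1 1/2 4877/5000
2 1 4831/5000
3 3/2 9379/10000
4 2 9211/10000
5 5/2 8789/10000
6 3 8693/10000
7 7/2 542/625
8 4 4301/5000
DF(0.5y) is solved at step 1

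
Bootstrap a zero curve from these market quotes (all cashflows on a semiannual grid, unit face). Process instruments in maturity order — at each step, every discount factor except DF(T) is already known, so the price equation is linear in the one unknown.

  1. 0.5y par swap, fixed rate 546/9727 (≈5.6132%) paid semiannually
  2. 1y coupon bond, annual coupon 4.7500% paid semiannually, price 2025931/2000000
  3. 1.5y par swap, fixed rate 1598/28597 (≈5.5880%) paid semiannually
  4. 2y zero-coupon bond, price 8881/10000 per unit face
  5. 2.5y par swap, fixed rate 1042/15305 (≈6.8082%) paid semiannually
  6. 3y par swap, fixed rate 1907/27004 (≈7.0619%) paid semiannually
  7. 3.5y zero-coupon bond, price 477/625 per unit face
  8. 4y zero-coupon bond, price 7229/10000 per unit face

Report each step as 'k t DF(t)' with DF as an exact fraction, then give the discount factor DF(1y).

1 1/2 9727/10000
2 1 9669/10000
3 3/2 9201/10000
4 2 8881/10000
5 5/2 8437/10000
6 3 8093/10000
7 7/2 477/625
8 4 7229/10000
DF(1y) = 9669/10000 ≈ 0.966900

step 1 [0.5y] swap r/2=273/9727: DF=(1 − 273/9727·(0))/(1+273/9727) = 9727/10000 ≈ 0.972700
step 2 [1y] bond c/2=19/800: DF=(2025931/2000000 − 19/800·(0.972700))/(1+19/800) = 9669/10000 ≈ 0.966900
step 3 [1.5y] swap r/2=799/28597: DF=(1 − 799/28597·(0.972700+0.966900))/(1+799/28597) = 9201/10000 ≈ 0.920100
step 4 [2y] zero: DF = P = 8881/10000 ≈ 0.888100
step 5 [2.5y] swap r/2=521/15305: DF=(1 − 521/15305·(0.972700+0.966900+0.920100+0.888100))/(1+521/15305) = 8437/10000 ≈ 0.843700
step 6 [3y] swap r/2=1907/54008: DF=(1 − 1907/54008·(0.972700+0.966900+0.920100+0.888100+0.843700))/(1+1907/54008) = 8093/10000 ≈ 0.809300
step 7 [3.5y] zero: DF = P = 477/625 ≈ 0.763200
step 8 [4y] zero: DF = P = 7229/10000 ≈ 0.722900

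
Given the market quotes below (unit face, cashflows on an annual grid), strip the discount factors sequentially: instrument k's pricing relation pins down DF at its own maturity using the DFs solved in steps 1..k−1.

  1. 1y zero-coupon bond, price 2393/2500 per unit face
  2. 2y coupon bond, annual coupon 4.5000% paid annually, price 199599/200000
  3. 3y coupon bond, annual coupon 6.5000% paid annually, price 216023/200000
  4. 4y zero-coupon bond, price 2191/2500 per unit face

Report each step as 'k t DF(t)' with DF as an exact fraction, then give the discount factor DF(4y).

step 1 [1y] zero: DF = P = 2393/2500 ≈ 0.957200
step 2 [2y] bond c/1=9/200: DF=(199599/200000 − 9/200·(0.957200))/(1+9/200) = 4569/5000 ≈ 0.913800
step 3 [3y] bond c/1=13/200: DF=(216023/200000 − 13/200·(0.957200+0.913800))/(1+13/200) = 9/10 ≈ 0.900000
step 4 [4y] zero: DF = P = 2191/2500 ≈ 0.876400

1 1 2393/2500
2 2 4569/5000
3 3 9/10
4 4 2191/2500
DF(4y) = 2191/2500 ≈ 0.876400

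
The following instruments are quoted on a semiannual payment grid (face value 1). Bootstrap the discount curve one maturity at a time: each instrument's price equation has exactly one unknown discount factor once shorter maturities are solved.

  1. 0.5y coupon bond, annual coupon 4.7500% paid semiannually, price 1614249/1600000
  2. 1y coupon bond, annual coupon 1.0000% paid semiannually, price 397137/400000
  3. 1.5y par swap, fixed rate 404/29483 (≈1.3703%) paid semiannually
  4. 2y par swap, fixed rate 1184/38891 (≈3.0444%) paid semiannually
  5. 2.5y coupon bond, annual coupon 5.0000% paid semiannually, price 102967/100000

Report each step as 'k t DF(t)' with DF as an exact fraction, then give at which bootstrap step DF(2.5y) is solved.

1 1/2 1971/2000
2 1 983/1000
3 3/2 4899/5000
4 2 588/625
5 5/2 9097/10000
DF(2.5y) is solved at step 5

step 1 [0.5y] bond c/2=19/800: DF=(1614249/1600000 − 19/800·(0))/(1+19/800) = 1971/2000 ≈ 0.985500
step 2 [1y] bond c/2=1/200: DF=(397137/400000 − 1/200·(0.985500))/(1+1/200) = 983/1000 ≈ 0.983000
step 3 [1.5y] swap r/2=202/29483: DF=(1 − 202/29483·(0.985500+0.983000))/(1+202/29483) = 4899/5000 ≈ 0.979800
step 4 [2y] swap r/2=592/38891: DF=(1 − 592/38891·(0.985500+0.983000+0.979800))/(1+592/38891) = 588/625 ≈ 0.940800
step 5 [2.5y] bond c/2=1/40: DF=(102967/100000 − 1/40·(0.985500+0.983000+0.979800+0.940800))/(1+1/40) = 9097/10000 ≈ 0.909700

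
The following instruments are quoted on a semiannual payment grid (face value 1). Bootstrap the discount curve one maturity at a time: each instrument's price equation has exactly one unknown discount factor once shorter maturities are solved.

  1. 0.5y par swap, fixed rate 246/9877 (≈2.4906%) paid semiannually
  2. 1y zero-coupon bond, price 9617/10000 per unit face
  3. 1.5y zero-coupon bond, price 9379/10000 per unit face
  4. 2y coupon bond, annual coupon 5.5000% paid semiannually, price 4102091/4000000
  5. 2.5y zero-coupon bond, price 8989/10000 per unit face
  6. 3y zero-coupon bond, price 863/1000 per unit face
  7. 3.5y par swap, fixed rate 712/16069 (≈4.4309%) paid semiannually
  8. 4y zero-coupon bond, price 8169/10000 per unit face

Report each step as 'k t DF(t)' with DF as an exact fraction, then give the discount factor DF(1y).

step 1 [0.5y] swap r/2=123/9877: DF=(1 − 123/9877·(0))/(1+123/9877) = 9877/10000 ≈ 0.987700
step 2 [1y] zero: DF = P = 9617/10000 ≈ 0.961700
step 3 [1.5y] zero: DF = P = 9379/10000 ≈ 0.937900
step 4 [2y] bond c/2=11/400: DF=(4102091/4000000 − 11/400·(0.987700+0.961700+0.937900))/(1+11/400) = 1151/1250 ≈ 0.920800
step 5 [2.5y] zero: DF = P = 8989/10000 ≈ 0.898900
step 6 [3y] zero: DF = P = 863/1000 ≈ 0.863000
step 7 [3.5y] swap r/2=356/16069: DF=(1 − 356/16069·(0.987700+0.961700+0.937900+0.920800+0.898900+0.863000))/(1+356/16069) = 536/625 ≈ 0.857600
step 8 [4y] zero: DF = P = 8169/10000 ≈ 0.816900

1 1/2 9877/10000
2 1 9617/10000
3 3/2 9379/10000
4 2 1151/1250
5 5/2 8989/10000
6 3 863/1000
7 7/2 536/625
8 4 8169/10000
DF(1y) = 9617/10000 ≈ 0.961700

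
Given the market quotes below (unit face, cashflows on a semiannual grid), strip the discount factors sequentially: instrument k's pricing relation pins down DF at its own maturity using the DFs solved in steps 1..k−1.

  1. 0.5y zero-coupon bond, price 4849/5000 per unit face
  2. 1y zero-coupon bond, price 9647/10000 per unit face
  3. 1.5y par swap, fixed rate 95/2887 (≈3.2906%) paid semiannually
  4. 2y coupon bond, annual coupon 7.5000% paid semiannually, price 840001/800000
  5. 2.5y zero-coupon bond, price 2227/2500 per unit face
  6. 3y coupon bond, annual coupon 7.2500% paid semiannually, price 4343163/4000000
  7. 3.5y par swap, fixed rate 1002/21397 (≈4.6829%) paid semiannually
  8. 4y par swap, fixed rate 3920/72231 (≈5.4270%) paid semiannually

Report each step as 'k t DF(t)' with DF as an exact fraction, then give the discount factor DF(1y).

step 1 [0.5y] zero: DF = P = 4849/5000 ≈ 0.969800
step 2 [1y] zero: DF = P = 9647/10000 ≈ 0.964700
step 3 [1.5y] swap r/2=95/5774: DF=(1 − 95/5774·(0.969800+0.964700))/(1+95/5774) = 381/400 ≈ 0.952500
step 4 [2y] bond c/2=3/80: DF=(840001/800000 − 3/80·(0.969800+0.964700+0.952500))/(1+3/80) = 9077/10000 ≈ 0.907700
step 5 [2.5y] zero: DF = P = 2227/2500 ≈ 0.890800
step 6 [3y] bond c/2=29/800: DF=(4343163/4000000 − 29/800·(0.969800+0.964700+0.952500+0.907700+0.890800))/(1+29/800) = 8839/10000 ≈ 0.883900
step 7 [3.5y] swap r/2=501/21397: DF=(1 − 501/21397·(0.969800+0.964700+0.952500+0.907700+0.890800+0.883900))/(1+501/21397) = 8497/10000 ≈ 0.849700
step 8 [4y] swap r/2=1960/72231: DF=(1 − 1960/72231·(0.969800+0.964700+0.952500+0.907700+0.890800+0.883900+0.849700))/(1+1960/72231) = 201/250 ≈ 0.804000

1 1/2 4849/5000
2 1 9647/10000
3 3/2 381/400
4 2 9077/10000
5 5/2 2227/2500
6 3 8839/10000
7 7/2 8497/10000
8 4 201/250
DF(1y) = 9647/10000 ≈ 0.964700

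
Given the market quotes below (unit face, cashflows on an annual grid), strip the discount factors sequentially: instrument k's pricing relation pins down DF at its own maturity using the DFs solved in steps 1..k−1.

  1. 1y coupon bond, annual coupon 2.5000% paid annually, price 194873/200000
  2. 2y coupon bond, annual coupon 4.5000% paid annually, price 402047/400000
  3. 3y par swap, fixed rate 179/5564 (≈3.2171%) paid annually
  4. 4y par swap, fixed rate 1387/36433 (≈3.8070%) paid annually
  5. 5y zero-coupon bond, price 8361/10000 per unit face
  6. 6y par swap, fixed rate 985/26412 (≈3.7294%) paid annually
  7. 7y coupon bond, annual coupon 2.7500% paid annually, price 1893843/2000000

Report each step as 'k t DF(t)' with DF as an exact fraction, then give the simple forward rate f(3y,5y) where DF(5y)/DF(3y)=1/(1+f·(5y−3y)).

step 1 [1y] bond c/1=1/40: DF=(194873/200000 − 1/40·(0))/(1+1/40) = 4753/5000 ≈ 0.950600
step 2 [2y] bond c/1=9/200: DF=(402047/400000 − 9/200·(0.950600))/(1+9/200) = 9209/10000 ≈ 0.920900
step 3 [3y] swap r/1=179/5564: DF=(1 − 179/5564·(0.950600+0.920900))/(1+179/5564) = 1821/2000 ≈ 0.910500
step 4 [4y] swap r/1=1387/36433: DF=(1 − 1387/36433·(0.950600+0.920900+0.910500))/(1+1387/36433) = 8613/10000 ≈ 0.861300
step 5 [5y] zero: DF = P = 8361/10000 ≈ 0.836100
step 6 [6y] swap r/1=985/26412: DF=(1 − 985/26412·(0.950600+0.920900+0.910500+0.861300+0.836100))/(1+985/26412) = 803/1000 ≈ 0.803000
step 7 [7y] bond c/1=11/400: DF=(1893843/2000000 − 11/400·(0.950600+0.920900+0.910500+0.861300+0.836100+0.803000))/(1+11/400) = 3901/5000 ≈ 0.780200

1 1 4753/5000
2 2 9209/10000
3 3 1821/2000
4 4 8613/10000
5 5 8361/10000
6 6 803/1000
7 7 3901/5000
f(3y,5y) = ((1821/2000)/(8361/10000) − 1)/(2) = 124/2787 ≈ 4.4492%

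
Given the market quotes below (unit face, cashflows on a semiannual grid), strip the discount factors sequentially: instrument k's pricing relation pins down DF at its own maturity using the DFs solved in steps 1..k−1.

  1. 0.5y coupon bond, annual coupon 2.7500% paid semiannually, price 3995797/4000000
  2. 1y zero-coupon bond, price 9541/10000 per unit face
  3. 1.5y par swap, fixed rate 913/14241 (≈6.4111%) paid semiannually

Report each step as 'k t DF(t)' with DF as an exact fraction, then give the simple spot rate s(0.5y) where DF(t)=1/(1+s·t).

step 1 [0.5y] bond c/2=11/800: DF=(3995797/4000000 − 11/800·(0))/(1+11/800) = 4927/5000 ≈ 0.985400
step 2 [1y] zero: DF = P = 9541/10000 ≈ 0.954100
step 3 [1.5y] swap r/2=913/28482: DF=(1 − 913/28482·(0.985400+0.954100))/(1+913/28482) = 9087/10000 ≈ 0.908700

1 1/2 4927/5000
2 1 9541/10000
3 3/2 9087/10000
s(0.5y) = (1/(4927/5000) − 1)/(1/2) = 146/4927 ≈ 2.9633%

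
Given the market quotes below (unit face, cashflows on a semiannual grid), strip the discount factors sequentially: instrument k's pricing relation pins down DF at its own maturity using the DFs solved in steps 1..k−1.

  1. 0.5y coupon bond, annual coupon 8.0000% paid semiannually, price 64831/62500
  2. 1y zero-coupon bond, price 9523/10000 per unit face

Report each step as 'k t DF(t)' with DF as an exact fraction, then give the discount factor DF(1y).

step 1 [0.5y] bond c/2=1/25: DF=(64831/62500 − 1/25·(0))/(1+1/25) = 4987/5000 ≈ 0.997400
step 2 [1y] zero: DF = P = 9523/10000 ≈ 0.952300

1 1/2 4987/5000
2 1 9523/10000
DF(1y) = 9523/10000 ≈ 0.952300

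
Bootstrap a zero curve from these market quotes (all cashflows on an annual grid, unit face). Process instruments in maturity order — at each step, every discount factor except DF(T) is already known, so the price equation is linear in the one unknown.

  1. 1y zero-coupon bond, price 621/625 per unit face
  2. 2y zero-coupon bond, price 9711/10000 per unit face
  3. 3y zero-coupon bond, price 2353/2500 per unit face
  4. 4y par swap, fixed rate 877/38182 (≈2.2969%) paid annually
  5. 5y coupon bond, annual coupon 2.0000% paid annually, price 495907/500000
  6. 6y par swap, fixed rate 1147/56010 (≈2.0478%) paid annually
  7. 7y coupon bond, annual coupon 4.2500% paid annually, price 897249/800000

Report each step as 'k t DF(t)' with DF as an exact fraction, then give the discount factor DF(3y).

step 1 [1y] zero: DF = P = 621/625 ≈ 0.993600
step 2 [2y] zero: DF = P = 9711/10000 ≈ 0.971100
step 3 [3y] zero: DF = P = 2353/2500 ≈ 0.941200
step 4 [4y] swap r/1=877/38182: DF=(1 − 877/38182·(0.993600+0.971100+0.941200))/(1+877/38182) = 9123/10000 ≈ 0.912300
step 5 [5y] bond c/1=1/50: DF=(495907/500000 − 1/50·(0.993600+0.971100+0.941200+0.912300))/(1+1/50) = 359/400 ≈ 0.897500
step 6 [6y] swap r/1=1147/56010: DF=(1 − 1147/56010·(0.993600+0.971100+0.941200+0.912300+0.897500))/(1+1147/56010) = 8853/10000 ≈ 0.885300
step 7 [7y] bond c/1=17/400: DF=(897249/800000 − 17/400·(0.993600+0.971100+0.941200+0.912300+0.897500+0.885300))/(1+17/400) = 339/400 ≈ 0.847500

1 1 621/625
2 2 9711/10000
3 3 2353/2500
4 4 9123/10000
5 5 359/400
6 6 8853/10000
7 7 339/400
DF(3y) = 2353/2500 ≈ 0.941200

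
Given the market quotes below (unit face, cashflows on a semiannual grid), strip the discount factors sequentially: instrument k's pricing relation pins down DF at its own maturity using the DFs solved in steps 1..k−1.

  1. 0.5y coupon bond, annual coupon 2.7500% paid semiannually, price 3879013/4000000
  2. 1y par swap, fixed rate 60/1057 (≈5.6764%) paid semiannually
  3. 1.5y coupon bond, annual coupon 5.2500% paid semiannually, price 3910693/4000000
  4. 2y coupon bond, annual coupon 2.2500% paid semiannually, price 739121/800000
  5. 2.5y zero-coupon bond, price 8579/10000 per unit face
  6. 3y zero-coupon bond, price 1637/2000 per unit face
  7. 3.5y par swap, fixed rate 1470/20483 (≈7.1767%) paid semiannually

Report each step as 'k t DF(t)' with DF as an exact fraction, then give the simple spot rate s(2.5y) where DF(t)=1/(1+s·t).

step 1 [0.5y] bond c/2=11/800: DF=(3879013/4000000 − 11/800·(0))/(1+11/800) = 4783/5000 ≈ 0.956600
step 2 [1y] swap r/2=30/1057: DF=(1 − 30/1057·(0.956600))/(1+30/1057) = 473/500 ≈ 0.946000
step 3 [1.5y] bond c/2=21/800: DF=(3910693/4000000 − 21/800·(0.956600+0.946000))/(1+21/800) = 113/125 ≈ 0.904000
step 4 [2y] bond c/2=9/800: DF=(739121/800000 − 9/800·(0.956600+0.946000+0.904000))/(1+9/800) = 1103/1250 ≈ 0.882400
step 5 [2.5y] zero: DF = P = 8579/10000 ≈ 0.857900
step 6 [3y] zero: DF = P = 1637/2000 ≈ 0.818500
step 7 [3.5y] swap r/2=735/20483: DF=(1 − 735/20483·(0.956600+0.946000+0.904000+0.882400+0.857900+0.818500))/(1+735/20483) = 1559/2000 ≈ 0.779500

1 1/2 4783/5000
2 1 473/500
3 3/2 113/125
4 2 1103/1250
5 5/2 8579/10000
6 3 1637/2000
7 7/2 1559/2000
s(2.5y) = (1/(8579/10000) − 1)/(5/2) = 2842/42895 ≈ 6.6255%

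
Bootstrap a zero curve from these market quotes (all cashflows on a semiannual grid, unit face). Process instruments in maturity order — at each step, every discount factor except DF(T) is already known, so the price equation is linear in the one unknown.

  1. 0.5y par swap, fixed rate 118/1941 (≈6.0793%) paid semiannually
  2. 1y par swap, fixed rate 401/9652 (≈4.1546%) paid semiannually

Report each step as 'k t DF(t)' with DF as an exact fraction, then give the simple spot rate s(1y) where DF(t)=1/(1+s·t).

step 1 [0.5y] swap r/2=59/1941: DF=(1 − 59/1941·(0))/(1+59/1941) = 1941/2000 ≈ 0.970500
step 2 [1y] swap r/2=401/19304: DF=(1 − 401/19304·(0.970500))/(1+401/19304) = 9599/10000 ≈ 0.959900

1 1/2 1941/2000
2 1 9599/10000
s(1y) = (1/(9599/10000) − 1)/(1) = 401/9599 ≈ 4.1775%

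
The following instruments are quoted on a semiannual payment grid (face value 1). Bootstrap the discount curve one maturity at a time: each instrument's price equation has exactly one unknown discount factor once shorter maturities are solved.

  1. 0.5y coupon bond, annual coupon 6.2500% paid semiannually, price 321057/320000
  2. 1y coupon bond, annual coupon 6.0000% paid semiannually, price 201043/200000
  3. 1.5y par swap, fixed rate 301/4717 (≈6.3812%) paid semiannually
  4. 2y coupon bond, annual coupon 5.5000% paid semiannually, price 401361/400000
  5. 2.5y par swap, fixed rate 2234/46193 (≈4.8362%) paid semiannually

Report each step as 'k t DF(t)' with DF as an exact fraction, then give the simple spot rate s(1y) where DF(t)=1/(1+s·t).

step 1 [0.5y] bond c/2=1/32: DF=(321057/320000 − 1/32·(0))/(1+1/32) = 9729/10000 ≈ 0.972900
step 2 [1y] bond c/2=3/100: DF=(201043/200000 − 3/100·(0.972900))/(1+3/100) = 2369/2500 ≈ 0.947600
step 3 [1.5y] swap r/2=301/9434: DF=(1 − 301/9434·(0.972900+0.947600))/(1+301/9434) = 9097/10000 ≈ 0.909700
step 4 [2y] bond c/2=11/400: DF=(401361/400000 − 11/400·(0.972900+0.947600+0.909700))/(1+11/400) = 563/625 ≈ 0.900800
step 5 [2.5y] swap r/2=1117/46193: DF=(1 − 1117/46193·(0.972900+0.947600+0.909700+0.900800))/(1+1117/46193) = 8883/10000 ≈ 0.888300

1 1/2 9729/10000
2 1 2369/2500
3 3/2 9097/10000
4 2 563/625
5 5/2 8883/10000
s(1y) = (1/(2369/2500) − 1)/(1) = 131/2369 ≈ 5.5298%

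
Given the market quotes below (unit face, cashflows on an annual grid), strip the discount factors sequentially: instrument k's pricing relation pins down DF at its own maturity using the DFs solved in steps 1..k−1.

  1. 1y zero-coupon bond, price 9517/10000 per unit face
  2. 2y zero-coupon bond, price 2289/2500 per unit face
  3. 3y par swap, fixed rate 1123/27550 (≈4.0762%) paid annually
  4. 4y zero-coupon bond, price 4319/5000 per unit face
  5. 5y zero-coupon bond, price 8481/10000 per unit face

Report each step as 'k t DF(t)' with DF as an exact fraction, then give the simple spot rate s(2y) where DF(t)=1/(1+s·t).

step 1 [1y] zero: DF = P = 9517/10000 ≈ 0.951700
step 2 [2y] zero: DF = P = 2289/2500 ≈ 0.915600
step 3 [3y] swap r/1=1123/27550: DF=(1 − 1123/27550·(0.951700+0.915600))/(1+1123/27550) = 8877/10000 ≈ 0.887700
step 4 [4y] zero: DF = P = 4319/5000 ≈ 0.863800
step 5 [5y] zero: DF = P = 8481/10000 ≈ 0.848100

1 1 9517/10000
2 2 2289/2500
3 3 8877/10000
4 4 4319/5000
5 5 8481/10000
s(2y) = (1/(2289/2500) − 1)/(2) = 211/4578 ≈ 4.6090%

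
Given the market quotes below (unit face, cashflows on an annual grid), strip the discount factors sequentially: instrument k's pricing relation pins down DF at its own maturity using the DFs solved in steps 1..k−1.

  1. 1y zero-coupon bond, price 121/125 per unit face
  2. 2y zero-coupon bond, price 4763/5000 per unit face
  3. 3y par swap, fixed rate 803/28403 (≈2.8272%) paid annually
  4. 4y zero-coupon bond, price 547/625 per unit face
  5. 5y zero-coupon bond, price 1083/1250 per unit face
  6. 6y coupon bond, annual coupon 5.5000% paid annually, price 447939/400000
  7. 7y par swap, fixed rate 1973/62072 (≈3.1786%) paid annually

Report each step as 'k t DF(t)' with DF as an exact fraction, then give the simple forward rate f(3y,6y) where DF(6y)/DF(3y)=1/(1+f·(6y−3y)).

1 1 121/125
2 2 4763/5000
3 3 9197/10000
4 4 547/625
5 5 1083/1250
6 6 4113/5000
7 7 8027/10000
f(3y,6y) = ((9197/10000)/(4113/5000) − 1)/(3) = 971/24678 ≈ 3.9347%

step 1 [1y] zero: DF = P = 121/125 ≈ 0.968000
step 2 [2y] zero: DF = P = 4763/5000 ≈ 0.952600
step 3 [3y] swap r/1=803/28403: DF=(1 − 803/28403·(0.968000+0.952600))/(1+803/28403) = 9197/10000 ≈ 0.919700
step 4 [4y] zero: DF = P = 547/625 ≈ 0.875200
step 5 [5y] zero: DF = P = 1083/1250 ≈ 0.866400
step 6 [6y] bond c/1=11/200: DF=(447939/400000 − 11/200·(0.968000+0.952600+0.919700+0.875200+0.866400))/(1+11/200) = 4113/5000 ≈ 0.822600
step 7 [7y] swap r/1=1973/62072: DF=(1 − 1973/62072·(0.968000+0.952600+0.919700+0.875200+0.866400+0.822600))/(1+1973/62072) = 8027/10000 ≈ 0.802700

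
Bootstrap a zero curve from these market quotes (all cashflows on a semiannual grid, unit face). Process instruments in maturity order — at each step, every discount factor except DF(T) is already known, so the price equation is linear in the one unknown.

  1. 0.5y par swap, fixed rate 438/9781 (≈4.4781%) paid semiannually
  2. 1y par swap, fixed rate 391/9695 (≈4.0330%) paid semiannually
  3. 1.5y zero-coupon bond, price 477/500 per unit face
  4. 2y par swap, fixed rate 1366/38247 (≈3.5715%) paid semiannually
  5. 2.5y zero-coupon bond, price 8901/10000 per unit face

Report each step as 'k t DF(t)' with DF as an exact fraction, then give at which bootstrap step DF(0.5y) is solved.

step 1 [0.5y] swap r/2=219/9781: DF=(1 − 219/9781·(0))/(1+219/9781) = 9781/10000 ≈ 0.978100
step 2 [1y] swap r/2=391/19390: DF=(1 − 391/19390·(0.978100))/(1+391/19390) = 9609/10000 ≈ 0.960900
step 3 [1.5y] zero: DF = P = 477/500 ≈ 0.954000
step 4 [2y] swap r/2=683/38247: DF=(1 − 683/38247·(0.978100+0.960900+0.954000))/(1+683/38247) = 9317/10000 ≈ 0.931700
step 5 [2.5y] zero: DF = P = 8901/10000 ≈ 0.890100

1 1/2 9781/10000
2 1 9609/10000
3 3/2 477/500
4 2 9317/10000
5 5/2 8901/10000
DF(0.5y) is solved at step 1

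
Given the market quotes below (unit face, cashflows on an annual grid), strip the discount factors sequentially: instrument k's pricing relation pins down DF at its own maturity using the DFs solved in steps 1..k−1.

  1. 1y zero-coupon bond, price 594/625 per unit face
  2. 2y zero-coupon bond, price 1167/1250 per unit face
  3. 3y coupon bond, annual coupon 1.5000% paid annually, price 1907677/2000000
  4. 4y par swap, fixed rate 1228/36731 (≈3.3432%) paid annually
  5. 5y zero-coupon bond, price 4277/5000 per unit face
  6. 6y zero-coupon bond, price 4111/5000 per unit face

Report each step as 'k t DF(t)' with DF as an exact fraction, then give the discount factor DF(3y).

1 1 594/625
2 2 1167/1250
3 3 9119/10000
4 4 2193/2500
5 5 4277/5000
6 6 4111/5000
DF(3y) = 9119/10000 ≈ 0.911900

step 1 [1y] zero: DF = P = 594/625 ≈ 0.950400
step 2 [2y] zero: DF = P = 1167/1250 ≈ 0.933600
step 3 [3y] bond c/1=3/200: DF=(1907677/2000000 − 3/200·(0.950400+0.933600))/(1+3/200) = 9119/10000 ≈ 0.911900
step 4 [4y] swap r/1=1228/36731: DF=(1 − 1228/36731·(0.950400+0.933600+0.911900))/(1+1228/36731) = 2193/2500 ≈ 0.877200
step 5 [5y] zero: DF = P = 4277/5000 ≈ 0.855400
step 6 [6y] zero: DF = P = 4111/5000 ≈ 0.822200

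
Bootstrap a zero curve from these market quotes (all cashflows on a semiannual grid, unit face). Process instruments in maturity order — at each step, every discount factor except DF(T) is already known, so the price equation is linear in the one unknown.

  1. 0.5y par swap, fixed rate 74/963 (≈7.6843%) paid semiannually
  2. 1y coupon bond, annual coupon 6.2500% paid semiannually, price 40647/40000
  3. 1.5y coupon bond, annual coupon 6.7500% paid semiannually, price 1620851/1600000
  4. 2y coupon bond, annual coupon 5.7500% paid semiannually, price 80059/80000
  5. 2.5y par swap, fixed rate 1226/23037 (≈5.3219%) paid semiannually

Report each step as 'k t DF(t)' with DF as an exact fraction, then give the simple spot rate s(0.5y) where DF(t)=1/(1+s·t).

step 1 [0.5y] swap r/2=37/963: DF=(1 − 37/963·(0))/(1+37/963) = 963/1000 ≈ 0.963000
step 2 [1y] bond c/2=1/32: DF=(40647/40000 − 1/32·(0.963000))/(1+1/32) = 4781/5000 ≈ 0.956200
step 3 [1.5y] bond c/2=27/800: DF=(1620851/1600000 − 27/800·(0.963000+0.956200))/(1+27/800) = 9173/10000 ≈ 0.917300
step 4 [2y] bond c/2=23/800: DF=(80059/80000 − 23/800·(0.963000+0.956200+0.917300))/(1+23/800) = 1787/2000 ≈ 0.893500
step 5 [2.5y] swap r/2=613/23037: DF=(1 − 613/23037·(0.963000+0.956200+0.917300+0.893500))/(1+613/23037) = 4387/5000 ≈ 0.877400

1 1/2 963/1000
2 1 4781/5000
3 3/2 9173/10000
4 2 1787/2000
5 5/2 4387/5000
s(0.5y) = (1/(963/1000) − 1)/(1/2) = 74/963 ≈ 7.6843%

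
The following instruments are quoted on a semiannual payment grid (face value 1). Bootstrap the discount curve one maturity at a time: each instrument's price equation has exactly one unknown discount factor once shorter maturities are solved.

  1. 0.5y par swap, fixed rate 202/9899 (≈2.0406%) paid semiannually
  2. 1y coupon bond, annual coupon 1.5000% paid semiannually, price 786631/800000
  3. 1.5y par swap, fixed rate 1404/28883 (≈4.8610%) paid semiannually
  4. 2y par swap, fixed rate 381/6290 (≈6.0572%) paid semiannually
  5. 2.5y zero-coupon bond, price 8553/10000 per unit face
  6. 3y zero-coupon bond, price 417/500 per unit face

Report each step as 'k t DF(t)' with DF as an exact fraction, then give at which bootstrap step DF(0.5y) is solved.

1 1/2 9899/10000
2 1 4843/5000
3 3/2 4649/5000
4 2 8857/10000
5 5/2 8553/10000
6 3 417/500
DF(0.5y) is solved at step 1

step 1 [0.5y] swap r/2=101/9899: DF=(1 − 101/9899·(0))/(1+101/9899) = 9899/10000 ≈ 0.989900
step 2 [1y] bond c/2=3/400: DF=(786631/800000 − 3/400·(0.989900))/(1+3/400) = 4843/5000 ≈ 0.968600
step 3 [1.5y] swap r/2=702/28883: DF=(1 − 702/28883·(0.989900+0.968600))/(1+702/28883) = 4649/5000 ≈ 0.929800
step 4 [2y] swap r/2=381/12580: DF=(1 − 381/12580·(0.989900+0.968600+0.929800))/(1+381/12580) = 8857/10000 ≈ 0.885700
step 5 [2.5y] zero: DF = P = 8553/10000 ≈ 0.855300
step 6 [3y] zero: DF = P = 417/500 ≈ 0.834000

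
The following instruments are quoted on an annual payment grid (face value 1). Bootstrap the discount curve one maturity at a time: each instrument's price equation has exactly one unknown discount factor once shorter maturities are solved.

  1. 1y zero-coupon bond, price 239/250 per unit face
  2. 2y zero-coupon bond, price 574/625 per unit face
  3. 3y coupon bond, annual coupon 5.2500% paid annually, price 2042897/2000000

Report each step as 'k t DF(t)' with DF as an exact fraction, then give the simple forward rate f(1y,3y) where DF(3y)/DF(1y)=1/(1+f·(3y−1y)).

step 1 [1y] zero: DF = P = 239/250 ≈ 0.956000
step 2 [2y] zero: DF = P = 574/625 ≈ 0.918400
step 3 [3y] bond c/1=21/400: DF=(2042897/2000000 − 21/400·(0.956000+0.918400))/(1+21/400) = 877/1000 ≈ 0.877000

1 1 239/250
2 2 574/625
3 3 877/1000
f(1y,3y) = ((239/250)/(877/1000) − 1)/(2) = 79/1754 ≈ 4.5040%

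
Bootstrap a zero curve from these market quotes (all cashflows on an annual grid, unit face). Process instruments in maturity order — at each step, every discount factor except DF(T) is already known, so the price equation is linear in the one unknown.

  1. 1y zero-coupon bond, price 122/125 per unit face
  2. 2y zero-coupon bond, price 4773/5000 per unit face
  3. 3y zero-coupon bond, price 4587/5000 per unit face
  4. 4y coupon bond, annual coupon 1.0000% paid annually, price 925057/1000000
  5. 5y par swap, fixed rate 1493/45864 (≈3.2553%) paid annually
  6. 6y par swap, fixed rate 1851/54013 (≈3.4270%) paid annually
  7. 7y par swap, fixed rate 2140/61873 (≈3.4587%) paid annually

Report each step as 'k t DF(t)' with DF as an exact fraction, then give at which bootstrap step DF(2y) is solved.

1 1 122/125
2 2 4773/5000
3 3 4587/5000
4 4 8877/10000
5 5 8507/10000
6 6 8149/10000
7 7 393/500
DF(2y) is solved at step 2

step 1 [1y] zero: DF = P = 122/125 ≈ 0.976000
step 2 [2y] zero: DF = P = 4773/5000 ≈ 0.954600
step 3 [3y] zero: DF = P = 4587/5000 ≈ 0.917400
step 4 [4y] bond c/1=1/100: DF=(925057/1000000 − 1/100·(0.976000+0.954600+0.917400))/(1+1/100) = 8877/10000 ≈ 0.887700
step 5 [5y] swap r/1=1493/45864: DF=(1 − 1493/45864·(0.976000+0.954600+0.917400+0.887700))/(1+1493/45864) = 8507/10000 ≈ 0.850700
step 6 [6y] swap r/1=1851/54013: DF=(1 − 1851/54013·(0.976000+0.954600+0.917400+0.887700+0.850700))/(1+1851/54013) = 8149/10000 ≈ 0.814900
step 7 [7y] swap r/1=2140/61873: DF=(1 − 2140/61873·(0.976000+0.954600+0.917400+0.887700+0.850700+0.814900))/(1+2140/61873) = 393/500 ≈ 0.786000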